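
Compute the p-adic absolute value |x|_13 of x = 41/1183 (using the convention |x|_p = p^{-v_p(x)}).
|41/1183|_13 = 169

Step 1 — compute v_13(x) by factoring powers of 13 out of the numerator and denominator: v_13(41/1183) = -2. Step 2 — apply |x|_p = p^{-v_p(x)} = 13^{2} = 169.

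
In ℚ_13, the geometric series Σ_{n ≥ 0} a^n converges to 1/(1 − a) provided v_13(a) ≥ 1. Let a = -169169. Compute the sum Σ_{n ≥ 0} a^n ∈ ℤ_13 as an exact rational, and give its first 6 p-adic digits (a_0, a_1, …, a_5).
Σ a^n = 1/(1 − a) = 1/169170;  first 6 digits = (1, 0, 0, 1, 7, 12)

v_13(a) = 3 ≥ 1, so the series converges in ℤ_13 to 1/(1 − a) = 1/(1 − (-169169)) = 1/169170. Expand this rational in ℤ_13: compute digits iteratively via d_i = x_i mod 13, x_{i+1} = (x_i − d_i)/13. The first 6 digits are (1, 0, 0, 1, 7, 12).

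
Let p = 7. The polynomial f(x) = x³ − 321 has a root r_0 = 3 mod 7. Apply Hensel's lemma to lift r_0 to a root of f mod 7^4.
r_3 = 1081 (mod 2401)

Hensel: r_{i+1} = r_i − f(r_i)/f′(r_i) mod 7^{i+2}, where f′(x) = 3x². Iterate:
  r_0 = 3 (mod 7)
  r_1 = 3 (mod 49)
  r_2 = 52 (mod 343)
  r_3 = 1081 (mod 2401)
Final: r = 1081 with f(r) ≡ 0 mod 7^4.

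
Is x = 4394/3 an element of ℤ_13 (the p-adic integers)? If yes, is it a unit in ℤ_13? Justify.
x ∈ ℤ_13 but not a unit; v_13(x) = 3 > 0

ℤ_13 = {x ∈ ℚ_13 : v_13(x) ≥ 0} and ℤ_13^× = {x ∈ ℤ_13 : v_13(x) = 0}. Here v_13(4394/3) = v_13(num) − v_13(den) = 3; compare against these criteria.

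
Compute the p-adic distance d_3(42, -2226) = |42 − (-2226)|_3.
d_3(42, -2226) = 1/81

Step 1 — x − y = 42 − (-2226) = 2268. Step 2 — v_3(2268) = 4 (factor: 2268 = (3^4 · 28); the sign does not affect v_p). Step 3 — |x − y|_3 = 3^{-4} = 1/81.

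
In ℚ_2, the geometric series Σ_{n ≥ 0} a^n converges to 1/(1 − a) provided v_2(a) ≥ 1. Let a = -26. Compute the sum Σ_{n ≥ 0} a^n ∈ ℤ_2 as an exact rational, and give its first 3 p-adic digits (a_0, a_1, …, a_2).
Σ a^n = 1/(1 − a) = 1/27;  first 3 digits = (1, 1, 0)

v_2(a) = 1 ≥ 1, so the series converges in ℤ_2 to 1/(1 − a) = 1/(1 − (-26)) = 1/27. Expand this rational in ℤ_2: compute digits iteratively via d_i = x_i mod 2, x_{i+1} = (x_i − d_i)/2. The first 3 digits are (1, 1, 0).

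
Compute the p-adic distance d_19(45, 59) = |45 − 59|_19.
d_19(45, 59) = 1

Step 1 — x − y = 45 − 59 = -14. Step 2 — v_19(-14) = 0 (factor: -14 = −(19^0 · 14); the sign does not affect v_p). Step 3 — |x − y|_19 = 19^{0} = 1.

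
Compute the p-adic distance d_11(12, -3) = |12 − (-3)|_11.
d_11(12, -3) = 1

Step 1 — x − y = 12 − (-3) = 15. Step 2 — v_11(15) = 0 (factor: 15 = (11^0 · 15); the sign does not affect v_p). Step 3 — |x − y|_11 = 11^{0} = 1.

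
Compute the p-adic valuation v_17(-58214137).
v_17(-58214137) = 5

v_17(n) is the largest exponent k such that 17^k divides n. Factor out: -58214137 = -17^5 · 41. (Sign doesn't affect v_p.) So v_17(-58214137) = 5.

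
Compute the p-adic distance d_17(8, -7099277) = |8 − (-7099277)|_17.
d_17(8, -7099277) = 1/1419857

Step 1 — x − y = 8 − (-7099277) = 7099285. Step 2 — v_17(7099285) = 5 (factor: 7099285 = (17^5 · 5); the sign does not affect v_p). Step 3 — |x − y|_17 = 17^{-5} = 1/1419857.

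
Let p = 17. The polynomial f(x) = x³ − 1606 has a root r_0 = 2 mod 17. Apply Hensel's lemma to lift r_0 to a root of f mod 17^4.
r_3 = 4711 (mod 83521)

Hensel: r_{i+1} = r_i − f(r_i)/f′(r_i) mod 17^{i+2}, where f′(x) = 3x². Iterate:
  r_0 = 2 (mod 17)
  r_1 = 87 (mod 289)
  r_2 = 4711 (mod 4913)
  r_3 = 4711 (mod 83521)
Final: r = 4711 with f(r) ≡ 0 mod 17^4.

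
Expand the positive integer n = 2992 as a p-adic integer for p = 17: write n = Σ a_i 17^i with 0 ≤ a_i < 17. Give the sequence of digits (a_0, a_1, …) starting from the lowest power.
(a_0, a_1, …) = (0, 6, 10)

Repeated division by 17 gives the digits low-to-high: 2992 = 6·17^1 + 10·17^2. Digit sequence: (0, 6, 10).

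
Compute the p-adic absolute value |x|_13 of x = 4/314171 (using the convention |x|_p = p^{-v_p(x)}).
|4/314171|_13 = 28561

Step 1 — compute v_13(x) by factoring powers of 13 out of the numerator and denominator: v_13(4/314171) = -4. Step 2 — apply |x|_p = p^{-v_p(x)} = 13^{4} = 28561.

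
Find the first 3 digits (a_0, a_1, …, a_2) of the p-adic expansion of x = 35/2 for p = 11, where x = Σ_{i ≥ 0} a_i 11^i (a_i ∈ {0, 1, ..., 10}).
(a_0, …, a_2) = (1, 7, 5)

v_11(35/2) = 0 (numerator and denominator both coprime to 11), so x ∈ ℤ_11^×. Compute digits iteratively via a_i = x_i mod 11, x_{i+1} = (x_i − a_i)/11, with x_0 = x:
  x_0 = 35/2;  a_0 = 1;  x_1 = (x_0 − 1)/11 = 3/2
  x_1 = 3/2;  a_1 = 7;  x_2 = (x_1 − 7)/11 = -1/2
  x_2 = -1/2;  a_2 = 5;  x_3 = (x_2 − 5)/11 = -1/2
Digits: (1, 7, 5).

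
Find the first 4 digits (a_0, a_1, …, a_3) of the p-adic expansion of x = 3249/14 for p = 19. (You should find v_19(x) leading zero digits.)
(a_0, …, a_3) = (0, 0, 2, 4)

v_19(3249/14) = 2, so a_0 = ... = a_1 = 0. Factor out: x = 19^2 · u with u = 9/14 a unit in ℤ_19. Expand u iteratively via a_{v+i} = u_i mod 19, u_{i+1} = (u_i − a_{v+i})/19:
  u_0 = 9/14;  a_2 = 2;  u_1 = (u_0 − 2)/19 = -1/14
  u_1 = -1/14;  a_3 = 4;  u_2 = (u_1 − 4)/19 = -3/14
Digits: (0, 0, 2, 4).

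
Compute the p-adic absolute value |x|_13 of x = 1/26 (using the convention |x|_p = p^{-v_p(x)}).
|1/26|_13 = 13

Step 1 — compute v_13(x) by factoring powers of 13 out of the numerator and denominator: v_13(1/26) = -1. Step 2 — apply |x|_p = p^{-v_p(x)} = 13^{1} = 13.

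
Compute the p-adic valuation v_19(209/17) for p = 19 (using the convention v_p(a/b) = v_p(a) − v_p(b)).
v_19(209/17) = 1

Factor powers of 19 from the numerator and denominator of the reduced fraction: 209 = 19^1 · 11 and 17 = 19^0 · 17. Apply v_p(a/b) = v_p(a) − v_p(b): v_19(209/17) = 1 − 0 = 1.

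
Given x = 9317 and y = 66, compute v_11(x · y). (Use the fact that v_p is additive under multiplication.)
v_11(614922) = 4

v_p(x) = 3 (factor: 9317 = 11^3 · 7); v_p(y) = 1 (factor: 66 = 11^1 · 6). Additivity: v_p(xy) = v_p(x) + v_p(y) = 3 + 1 = 4. (Direct check: xy = 614922 = 11^4 · (42).)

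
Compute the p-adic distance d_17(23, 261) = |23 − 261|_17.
d_17(23, 261) = 1/17

Step 1 — x − y = 23 − 261 = -238. Step 2 — v_17(-238) = 1 (factor: -238 = −(17^1 · 14); the sign does not affect v_p). Step 3 — |x − y|_17 = 17^{-1} = 1/17.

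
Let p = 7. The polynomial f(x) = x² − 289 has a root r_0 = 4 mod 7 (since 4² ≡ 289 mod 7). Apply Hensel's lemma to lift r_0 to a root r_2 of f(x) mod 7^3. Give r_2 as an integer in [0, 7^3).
r_2 = 326 (mod 343)

Hensel's recurrence: r_{i+1} = r_i − f(r_i)·(f′(r_i))^{-1} mod 7^{i+2}, with f′(x) = 2x. Iterate:
  r_0 = 4 (mod 7)
  r_1 = 32 (mod 49)
  r_2 = 326 (mod 343)
Final: r_2 = 326, and one checks f(r_2) ≡ 0 mod 7^3.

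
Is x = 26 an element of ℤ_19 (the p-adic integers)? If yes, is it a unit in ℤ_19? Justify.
x ∈ ℤ_19^× (unit); v_19(x) = 0

ℤ_19 = {x ∈ ℚ_19 : v_19(x) ≥ 0} and ℤ_19^× = {x ∈ ℤ_19 : v_19(x) = 0}. Here v_19(26) = v_19(num) − v_19(den) = 0; compare against these criteria.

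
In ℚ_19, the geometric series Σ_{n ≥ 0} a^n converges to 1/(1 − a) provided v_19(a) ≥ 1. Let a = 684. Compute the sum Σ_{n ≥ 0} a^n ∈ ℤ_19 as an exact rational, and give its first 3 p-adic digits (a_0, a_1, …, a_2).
Σ a^n = 1/(1 − a) = -1/683;  first 3 digits = (1, 17, 5)

v_19(a) = 1 ≥ 1, so the series converges in ℤ_19 to 1/(1 − a) = 1/(1 − 684) = -1/683. Expand this rational in ℤ_19: compute digits iteratively via d_i = x_i mod 19, x_{i+1} = (x_i − d_i)/19. The first 3 digits are (1, 17, 5).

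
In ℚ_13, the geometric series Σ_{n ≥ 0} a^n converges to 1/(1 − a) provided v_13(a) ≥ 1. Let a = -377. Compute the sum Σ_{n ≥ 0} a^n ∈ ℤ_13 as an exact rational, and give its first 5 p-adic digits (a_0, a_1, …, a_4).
Σ a^n = 1/(1 − a) = 1/378;  first 5 digits = (1, 10, 6, 11, 3)

v_13(a) = 1 ≥ 1, so the series converges in ℤ_13 to 1/(1 − a) = 1/(1 − (-377)) = 1/378. Expand this rational in ℤ_13: compute digits iteratively via d_i = x_i mod 13, x_{i+1} = (x_i − d_i)/13. The first 5 digits are (1, 10, 6, 11, 3).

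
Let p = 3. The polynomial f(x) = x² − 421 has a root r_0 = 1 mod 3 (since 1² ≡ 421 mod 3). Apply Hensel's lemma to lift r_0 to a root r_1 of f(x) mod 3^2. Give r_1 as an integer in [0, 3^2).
r_1 = 4 (mod 9)

Hensel's recurrence: r_{i+1} = r_i − f(r_i)·(f′(r_i))^{-1} mod 3^{i+2}, with f′(x) = 2x. Iterate:
  r_0 = 1 (mod 3)
  r_1 = 4 (mod 9)
Final: r_1 = 4, and one checks f(r_1) ≡ 0 mod 3^2.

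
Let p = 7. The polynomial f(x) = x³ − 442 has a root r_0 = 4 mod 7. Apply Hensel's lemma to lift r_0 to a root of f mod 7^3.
r_2 = 263 (mod 343)

Hensel: r_{i+1} = r_i − f(r_i)/f′(r_i) mod 7^{i+2}, where f′(x) = 3x². Iterate:
  r_0 = 4 (mod 7)
  r_1 = 18 (mod 49)
  r_2 = 263 (mod 343)
Final: r = 263 with f(r) ≡ 0 mod 7^3.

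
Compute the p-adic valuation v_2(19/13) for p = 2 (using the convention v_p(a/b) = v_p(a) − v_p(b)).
v_2(19/13) = 0

Factor powers of 2 from the numerator and denominator of the reduced fraction: 19 = 2^0 · 19 and 13 = 2^0 · 13. Apply v_p(a/b) = v_p(a) − v_p(b): v_2(19/13) = 0 − 0 = 0.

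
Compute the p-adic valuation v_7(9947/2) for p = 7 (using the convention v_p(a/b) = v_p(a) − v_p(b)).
v_7(9947/2) = 3

Factor powers of 7 from the numerator and denominator of the reduced fraction: 9947 = 7^3 · 29 and 2 = 7^0 · 2. Apply v_p(a/b) = v_p(a) − v_p(b): v_7(9947/2) = 3 − 0 = 3.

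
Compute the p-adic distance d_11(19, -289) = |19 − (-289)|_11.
d_11(19, -289) = 1/11

Step 1 — x − y = 19 − (-289) = 308. Step 2 — v_11(308) = 1 (factor: 308 = (11^1 · 28); the sign does not affect v_p). Step 3 — |x − y|_11 = 11^{-1} = 1/11.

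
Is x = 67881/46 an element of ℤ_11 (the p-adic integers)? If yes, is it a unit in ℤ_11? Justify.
x ∈ ℤ_11 but not a unit; v_11(x) = 3 > 0

ℤ_11 = {x ∈ ℚ_11 : v_11(x) ≥ 0} and ℤ_11^× = {x ∈ ℤ_11 : v_11(x) = 0}. Here v_11(67881/46) = v_11(num) − v_11(den) = 3; compare against these criteria.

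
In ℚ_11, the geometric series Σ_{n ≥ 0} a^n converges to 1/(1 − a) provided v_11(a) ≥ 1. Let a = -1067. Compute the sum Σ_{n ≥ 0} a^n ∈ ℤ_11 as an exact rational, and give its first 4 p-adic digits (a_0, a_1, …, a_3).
Σ a^n = 1/(1 − a) = 1/1068;  first 4 digits = (1, 2, 6, 4)

v_11(a) = 1 ≥ 1, so the series converges in ℤ_11 to 1/(1 − a) = 1/(1 − (-1067)) = 1/1068. Expand this rational in ℤ_11: compute digits iteratively via d_i = x_i mod 11, x_{i+1} = (x_i − d_i)/11. The first 4 digits are (1, 2, 6, 4).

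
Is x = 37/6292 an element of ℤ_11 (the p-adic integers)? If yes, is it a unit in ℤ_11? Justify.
x ∉ ℤ_11 (v_11(x) = -2 < 0)

ℤ_11 = {x ∈ ℚ_11 : v_11(x) ≥ 0} and ℤ_11^× = {x ∈ ℤ_11 : v_11(x) = 0}. Here v_11(37/6292) = v_11(num) − v_11(den) = -2; compare against these criteria.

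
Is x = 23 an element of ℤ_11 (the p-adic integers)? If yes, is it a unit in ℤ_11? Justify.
x ∈ ℤ_11^× (unit); v_11(x) = 0

ℤ_11 = {x ∈ ℚ_11 : v_11(x) ≥ 0} and ℤ_11^× = {x ∈ ℤ_11 : v_11(x) = 0}. Here v_11(23) = v_11(num) − v_11(den) = 0; compare against these criteria.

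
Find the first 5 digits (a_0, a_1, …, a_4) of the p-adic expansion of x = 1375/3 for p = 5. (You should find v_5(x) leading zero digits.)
(a_0, …, a_4) = (0, 0, 0, 2, 2)

v_5(1375/3) = 3, so a_0 = ... = a_2 = 0. Factor out: x = 5^3 · u with u = 11/3 a unit in ℤ_5. Expand u iteratively via a_{v+i} = u_i mod 5, u_{i+1} = (u_i − a_{v+i})/5:
  u_0 = 11/3;  a_3 = 2;  u_1 = (u_0 − 2)/5 = 1/3
  u_1 = 1/3;  a_4 = 2;  u_2 = (u_1 − 2)/5 = -1/3
Digits: (0, 0, 0, 2, 2).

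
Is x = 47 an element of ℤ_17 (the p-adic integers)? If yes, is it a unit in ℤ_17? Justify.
x ∈ ℤ_17^× (unit); v_17(x) = 0

ℤ_17 = {x ∈ ℚ_17 : v_17(x) ≥ 0} and ℤ_17^× = {x ∈ ℤ_17 : v_17(x) = 0}. Here v_17(47) = v_17(num) − v_17(den) = 0; compare against these criteria.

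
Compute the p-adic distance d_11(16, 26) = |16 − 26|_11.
d_11(16, 26) = 1

Step 1 — x − y = 16 − 26 = -10. Step 2 — v_11(-10) = 0 (factor: -10 = −(11^0 · 10); the sign does not affect v_p). Step 3 — |x − y|_11 = 11^{0} = 1.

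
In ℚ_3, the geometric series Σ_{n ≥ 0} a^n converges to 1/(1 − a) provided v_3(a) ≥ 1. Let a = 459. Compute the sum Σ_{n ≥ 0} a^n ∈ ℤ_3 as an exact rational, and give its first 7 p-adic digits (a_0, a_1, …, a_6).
Σ a^n = 1/(1 − a) = -1/458;  first 7 digits = (1, 0, 0, 2, 2, 1, 1)

v_3(a) = 3 ≥ 1, so the series converges in ℤ_3 to 1/(1 − a) = 1/(1 − 459) = -1/458. Expand this rational in ℤ_3: compute digits iteratively via d_i = x_i mod 3, x_{i+1} = (x_i − d_i)/3. The first 7 digits are (1, 0, 0, 2, 2, 1, 1).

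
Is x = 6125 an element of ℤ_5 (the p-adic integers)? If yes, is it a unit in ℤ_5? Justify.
x ∈ ℤ_5 but not a unit; v_5(x) = 3 > 0

ℤ_5 = {x ∈ ℚ_5 : v_5(x) ≥ 0} and ℤ_5^× = {x ∈ ℤ_5 : v_5(x) = 0}. Here v_5(6125) = v_5(num) − v_5(den) = 3; compare against these criteria.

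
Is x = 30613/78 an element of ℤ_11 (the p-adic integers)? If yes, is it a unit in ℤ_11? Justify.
x ∈ ℤ_11 but not a unit; v_11(x) = 3 > 0

ℤ_11 = {x ∈ ℚ_11 : v_11(x) ≥ 0} and ℤ_11^× = {x ∈ ℤ_11 : v_11(x) = 0}. Here v_11(30613/78) = v_11(num) − v_11(den) = 3; compare against these criteria.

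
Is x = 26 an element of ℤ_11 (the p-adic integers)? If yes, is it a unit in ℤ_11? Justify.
x ∈ ℤ_11^× (unit); v_11(x) = 0

ℤ_11 = {x ∈ ℚ_11 : v_11(x) ≥ 0} and ℤ_11^× = {x ∈ ℤ_11 : v_11(x) = 0}. Here v_11(26) = v_11(num) − v_11(den) = 0; compare against these criteria.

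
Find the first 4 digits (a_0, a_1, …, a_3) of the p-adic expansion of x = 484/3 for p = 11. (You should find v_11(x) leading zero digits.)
(a_0, …, a_3) = (0, 0, 5, 7)

v_11(484/3) = 2, so a_0 = ... = a_1 = 0. Factor out: x = 11^2 · u with u = 4/3 a unit in ℤ_11. Expand u iteratively via a_{v+i} = u_i mod 11, u_{i+1} = (u_i − a_{v+i})/11:
  u_0 = 4/3;  a_2 = 5;  u_1 = (u_0 − 5)/11 = -1/3
  u_1 = -1/3;  a_3 = 7;  u_2 = (u_1 − 7)/11 = -2/3
Digits: (0, 0, 5, 7).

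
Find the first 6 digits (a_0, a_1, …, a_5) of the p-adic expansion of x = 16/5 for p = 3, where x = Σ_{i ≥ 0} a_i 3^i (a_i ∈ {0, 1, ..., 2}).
(a_0, …, a_5) = (2, 1, 1, 2, 1, 0)

v_3(16/5) = 0 (numerator and denominator both coprime to 3), so x ∈ ℤ_3^×. Compute digits iteratively via a_i = x_i mod 3, x_{i+1} = (x_i − a_i)/3, with x_0 = x:
  x_0 = 16/5;  a_0 = 2;  x_1 = (x_0 − 2)/3 = 2/5
  x_1 = 2/5;  a_1 = 1;  x_2 = (x_1 − 1)/3 = -1/5
  x_2 = -1/5;  a_2 = 1;  x_3 = (x_2 − 1)/3 = -2/5
  x_3 = -2/5;  a_3 = 2;  x_4 = (x_3 − 2)/3 = -4/5
  x_4 = -4/5;  a_4 = 1;  x_5 = (x_4 − 1)/3 = -3/5
  x_5 = -3/5;  a_5 = 0;  x_6 = (x_5 − 0)/3 = -1/5
Digits: (2, 1, 1, 2, 1, 0).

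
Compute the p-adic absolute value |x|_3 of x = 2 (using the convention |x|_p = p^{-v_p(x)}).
|2|_3 = 1

Step 1 — compute v_3(x) by factoring powers of 3 out of the numerator and denominator: v_3(2) = 0. Step 2 — apply |x|_p = p^{-v_p(x)} = 3^{0} = 1.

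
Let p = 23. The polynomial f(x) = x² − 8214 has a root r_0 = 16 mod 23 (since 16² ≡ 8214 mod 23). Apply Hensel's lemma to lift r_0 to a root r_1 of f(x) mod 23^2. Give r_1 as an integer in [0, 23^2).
r_1 = 430 (mod 529)

Hensel's recurrence: r_{i+1} = r_i − f(r_i)·(f′(r_i))^{-1} mod 23^{i+2}, with f′(x) = 2x. Iterate:
  r_0 = 16 (mod 23)
  r_1 = 430 (mod 529)
Final: r_1 = 430, and one checks f(r_1) ≡ 0 mod 23^2.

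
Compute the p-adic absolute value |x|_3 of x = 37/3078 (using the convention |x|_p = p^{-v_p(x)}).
|37/3078|_3 = 81

Step 1 — compute v_3(x) by factoring powers of 3 out of the numerator and denominator: v_3(37/3078) = -4. Step 2 — apply |x|_p = p^{-v_p(x)} = 3^{4} = 81.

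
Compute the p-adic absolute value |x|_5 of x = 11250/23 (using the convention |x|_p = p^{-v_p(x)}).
|11250/23|_5 = 1/625

Step 1 — compute v_5(x) by factoring powers of 5 out of the numerator and denominator: v_5(11250/23) = 4. Step 2 — apply |x|_p = p^{-v_p(x)} = 5^{-4} = 1/625.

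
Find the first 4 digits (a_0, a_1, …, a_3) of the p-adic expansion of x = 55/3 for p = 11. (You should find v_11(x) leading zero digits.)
(a_0, …, a_3) = (0, 9, 3, 7)

v_11(55/3) = 1, so a_0 = ... = a_0 = 0. Factor out: x = 11^1 · u with u = 5/3 a unit in ℤ_11. Expand u iteratively via a_{v+i} = u_i mod 11, u_{i+1} = (u_i − a_{v+i})/11:
  u_0 = 5/3;  a_1 = 9;  u_1 = (u_0 − 9)/11 = -2/3
  u_1 = -2/3;  a_2 = 3;  u_2 = (u_1 − 3)/11 = -1/3
  u_2 = -1/3;  a_3 = 7;  u_3 = (u_2 − 7)/11 = -2/3
Digits: (0, 9, 3, 7).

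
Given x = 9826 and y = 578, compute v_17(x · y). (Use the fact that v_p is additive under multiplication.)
v_17(5679428) = 5

v_p(x) = 3 (factor: 9826 = 17^3 · 2); v_p(y) = 2 (factor: 578 = 17^2 · 2). Additivity: v_p(xy) = v_p(x) + v_p(y) = 3 + 2 = 5. (Direct check: xy = 5679428 = 17^5 · (4).)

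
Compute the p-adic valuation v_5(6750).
v_5(6750) = 3

v_5(n) is the largest exponent k such that 5^k divides n. Factor out: 6750 = 5^3 · 54. (Sign doesn't affect v_p.) So v_5(6750) = 3.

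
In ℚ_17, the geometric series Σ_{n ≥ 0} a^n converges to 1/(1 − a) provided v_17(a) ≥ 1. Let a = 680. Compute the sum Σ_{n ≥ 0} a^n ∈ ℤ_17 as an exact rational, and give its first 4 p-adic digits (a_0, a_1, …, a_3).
Σ a^n = 1/(1 − a) = -1/679;  first 4 digits = (1, 6, 4, 4)

v_17(a) = 1 ≥ 1, so the series converges in ℤ_17 to 1/(1 − a) = 1/(1 − 680) = -1/679. Expand this rational in ℤ_17: compute digits iteratively via d_i = x_i mod 17, x_{i+1} = (x_i − d_i)/17. The first 4 digits are (1, 6, 4, 4).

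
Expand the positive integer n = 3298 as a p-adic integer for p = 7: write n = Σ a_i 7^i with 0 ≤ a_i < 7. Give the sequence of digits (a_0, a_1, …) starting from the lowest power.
(a_0, a_1, …) = (1, 2, 4, 2, 1)

Repeated division by 7 gives the digits low-to-high: 3298 = 1 + 2·7^1 + 4·7^2 + 2·7^3 + 1·7^4. Digit sequence: (1, 2, 4, 2, 1).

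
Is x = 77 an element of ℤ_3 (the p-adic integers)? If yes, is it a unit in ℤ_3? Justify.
x ∈ ℤ_3^× (unit); v_3(x) = 0

ℤ_3 = {x ∈ ℚ_3 : v_3(x) ≥ 0} and ℤ_3^× = {x ∈ ℤ_3 : v_3(x) = 0}. Here v_3(77) = v_3(num) − v_3(den) = 0; compare against these criteria.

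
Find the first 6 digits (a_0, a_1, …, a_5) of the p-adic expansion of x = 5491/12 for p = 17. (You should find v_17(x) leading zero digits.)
(a_0, …, a_5) = (0, 0, 3, 7, 1, 7)

v_17(5491/12) = 2, so a_0 = ... = a_1 = 0. Factor out: x = 17^2 · u with u = 19/12 a unit in ℤ_17. Expand u iteratively via a_{v+i} = u_i mod 17, u_{i+1} = (u_i − a_{v+i})/17:
  u_0 = 19/12;  a_2 = 3;  u_1 = (u_0 − 3)/17 = -1/12
  u_1 = -1/12;  a_3 = 7;  u_2 = (u_1 − 7)/17 = -5/12
  u_2 = -5/12;  a_4 = 1;  u_3 = (u_2 − 1)/17 = -1/12
  u_3 = -1/12;  a_5 = 7;  u_4 = (u_3 − 7)/17 = -5/12
Digits: (0, 0, 3, 7, 1, 7).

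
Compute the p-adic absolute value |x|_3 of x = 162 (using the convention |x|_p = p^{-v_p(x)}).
|162|_3 = 1/81

Step 1 — compute v_3(x) by factoring powers of 3 out of the numerator and denominator: v_3(162) = 4. Step 2 — apply |x|_p = p^{-v_p(x)} = 3^{-4} = 1/81.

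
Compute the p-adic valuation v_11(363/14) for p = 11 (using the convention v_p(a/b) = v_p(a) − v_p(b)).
v_11(363/14) = 2

Factor powers of 11 from the numerator and denominator of the reduced fraction: 363 = 11^2 · 3 and 14 = 11^0 · 14. Apply v_p(a/b) = v_p(a) − v_p(b): v_11(363/14) = 2 − 0 = 2.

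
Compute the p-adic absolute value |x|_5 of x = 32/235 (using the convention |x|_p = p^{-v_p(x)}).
|32/235|_5 = 5

Step 1 — compute v_5(x) by factoring powers of 5 out of the numerator and denominator: v_5(32/235) = -1. Step 2 — apply |x|_p = p^{-v_p(x)} = 5^{1} = 5.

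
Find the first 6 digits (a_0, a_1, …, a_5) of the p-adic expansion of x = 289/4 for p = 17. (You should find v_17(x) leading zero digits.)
(a_0, …, a_5) = (0, 0, 13, 12, 12, 12)

v_17(289/4) = 2, so a_0 = ... = a_1 = 0. Factor out: x = 17^2 · u with u = 1/4 a unit in ℤ_17. Expand u iteratively via a_{v+i} = u_i mod 17, u_{i+1} = (u_i − a_{v+i})/17:
  u_0 = 1/4;  a_2 = 13;  u_1 = (u_0 − 13)/17 = -3/4
  u_1 = -3/4;  a_3 = 12;  u_2 = (u_1 − 12)/17 = -3/4
  u_2 = -3/4;  a_4 = 12;  u_3 = (u_2 − 12)/17 = -3/4
  u_3 = -3/4;  a_5 = 12;  u_4 = (u_3 − 12)/17 = -3/4
Digits: (0, 0, 13, 12, 12, 12).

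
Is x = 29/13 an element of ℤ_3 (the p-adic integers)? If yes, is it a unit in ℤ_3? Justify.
x ∈ ℤ_3^× (unit); v_3(x) = 0

ℤ_3 = {x ∈ ℚ_3 : v_3(x) ≥ 0} and ℤ_3^× = {x ∈ ℤ_3 : v_3(x) = 0}. Here v_3(29/13) = v_3(num) − v_3(den) = 0; compare against these criteria.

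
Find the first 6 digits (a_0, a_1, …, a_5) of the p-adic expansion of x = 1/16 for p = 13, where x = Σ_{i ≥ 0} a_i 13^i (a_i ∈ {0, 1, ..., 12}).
(a_0, …, a_5) = (9, 5, 2, 12, 8, 5)

v_13(1/16) = 0 (numerator and denominator both coprime to 13), so x ∈ ℤ_13^×. Compute digits iteratively via a_i = x_i mod 13, x_{i+1} = (x_i − a_i)/13, with x_0 = x:
  x_0 = 1/16;  a_0 = 9;  x_1 = (x_0 − 9)/13 = -11/16
  x_1 = -11/16;  a_1 = 5;  x_2 = (x_1 − 5)/13 = -7/16
  x_2 = -7/16;  a_2 = 2;  x_3 = (x_2 − 2)/13 = -3/16
  x_3 = -3/16;  a_3 = 12;  x_4 = (x_3 − 12)/13 = -15/16
  x_4 = -15/16;  a_4 = 8;  x_5 = (x_4 − 8)/13 = -11/16
  x_5 = -11/16;  a_5 = 5;  x_6 = (x_5 − 5)/13 = -7/16
Digits: (9, 5, 2, 12, 8, 5).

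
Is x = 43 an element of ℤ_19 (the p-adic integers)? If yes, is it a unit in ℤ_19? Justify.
x ∈ ℤ_19^× (unit); v_19(x) = 0

ℤ_19 = {x ∈ ℚ_19 : v_19(x) ≥ 0} and ℤ_19^× = {x ∈ ℤ_19 : v_19(x) = 0}. Here v_19(43) = v_19(num) − v_19(den) = 0; compare against these criteria.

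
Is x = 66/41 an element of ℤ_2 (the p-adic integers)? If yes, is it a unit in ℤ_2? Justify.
x ∈ ℤ_2 but not a unit; v_2(x) = 1 > 0

ℤ_2 = {x ∈ ℚ_2 : v_2(x) ≥ 0} and ℤ_2^× = {x ∈ ℤ_2 : v_2(x) = 0}. Here v_2(66/41) = v_2(num) − v_2(den) = 1; compare against these criteria.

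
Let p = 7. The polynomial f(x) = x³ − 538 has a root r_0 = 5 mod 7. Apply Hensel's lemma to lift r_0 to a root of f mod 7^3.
r_2 = 264 (mod 343)

Hensel: r_{i+1} = r_i − f(r_i)/f′(r_i) mod 7^{i+2}, where f′(x) = 3x². Iterate:
  r_0 = 5 (mod 7)
  r_1 = 19 (mod 49)
  r_2 = 264 (mod 343)
Final: r = 264 with f(r) ≡ 0 mod 7^3.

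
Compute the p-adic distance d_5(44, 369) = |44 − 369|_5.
d_5(44, 369) = 1/25

Step 1 — x − y = 44 − 369 = -325. Step 2 — v_5(-325) = 2 (factor: -325 = −(5^2 · 13); the sign does not affect v_p). Step 3 — |x − y|_5 = 5^{-2} = 1/25.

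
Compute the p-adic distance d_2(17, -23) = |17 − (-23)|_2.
d_2(17, -23) = 1/8

Step 1 — x − y = 17 − (-23) = 40. Step 2 — v_2(40) = 3 (factor: 40 = (2^3 · 5); the sign does not affect v_p). Step 3 — |x − y|_2 = 2^{-3} = 1/8.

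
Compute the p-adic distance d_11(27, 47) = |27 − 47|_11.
d_11(27, 47) = 1

Step 1 — x − y = 27 − 47 = -20. Step 2 — v_11(-20) = 0 (factor: -20 = −(11^0 · 20); the sign does not affect v_p). Step 3 — |x − y|_11 = 11^{0} = 1.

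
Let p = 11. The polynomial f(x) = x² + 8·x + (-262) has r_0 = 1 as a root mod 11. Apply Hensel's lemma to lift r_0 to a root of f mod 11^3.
r_2 = 1079 (mod 1331)

Hensel: r_{i+1} = r_i − f(r_i)·(f′(r_i))^{-1} mod 11^{i+2}, f′(x) = 2x + 8. Iterate:
  r_0 = 1 (mod 11)
  r_1 = 111 (mod 121)
  r_2 = 1079 (mod 1331)
Final: r = 1079 satisfies f(r) ≡ 0 mod 11^3.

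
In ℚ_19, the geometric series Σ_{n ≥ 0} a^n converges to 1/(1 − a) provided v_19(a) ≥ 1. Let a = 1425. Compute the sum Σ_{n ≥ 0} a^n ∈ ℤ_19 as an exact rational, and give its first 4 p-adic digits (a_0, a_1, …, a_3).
Σ a^n = 1/(1 − a) = -1/1424;  first 4 digits = (1, 18, 4, 10)

v_19(a) = 1 ≥ 1, so the series converges in ℤ_19 to 1/(1 − a) = 1/(1 − 1425) = -1/1424. Expand this rational in ℤ_19: compute digits iteratively via d_i = x_i mod 19, x_{i+1} = (x_i − d_i)/19. The first 4 digits are (1, 18, 4, 10).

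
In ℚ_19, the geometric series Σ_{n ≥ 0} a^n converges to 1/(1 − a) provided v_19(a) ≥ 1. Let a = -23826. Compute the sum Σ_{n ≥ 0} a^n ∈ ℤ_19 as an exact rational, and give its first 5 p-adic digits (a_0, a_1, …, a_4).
Σ a^n = 1/(1 − a) = 1/23827;  first 5 digits = (1, 0, 10, 15, 4)

v_19(a) = 2 ≥ 1, so the series converges in ℤ_19 to 1/(1 − a) = 1/(1 − (-23826)) = 1/23827. Expand this rational in ℤ_19: compute digits iteratively via d_i = x_i mod 19, x_{i+1} = (x_i − d_i)/19. The first 5 digits are (1, 0, 10, 15, 4).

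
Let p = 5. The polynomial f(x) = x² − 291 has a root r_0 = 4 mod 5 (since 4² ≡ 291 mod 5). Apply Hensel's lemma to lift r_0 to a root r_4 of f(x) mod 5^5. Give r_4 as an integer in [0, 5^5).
r_4 = 1679 (mod 3125)

Hensel's recurrence: r_{i+1} = r_i − f(r_i)·(f′(r_i))^{-1} mod 5^{i+2}, with f′(x) = 2x. Iterate:
  r_0 = 4 (mod 5)
  r_1 = 4 (mod 25)
  r_2 = 54 (mod 125)
  r_3 = 429 (mod 625)
  r_4 = 1679 (mod 3125)
Final: r_4 = 1679, and one checks f(r_4) ≡ 0 mod 5^5.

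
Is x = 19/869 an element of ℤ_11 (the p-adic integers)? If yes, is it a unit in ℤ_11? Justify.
x ∉ ℤ_11 (v_11(x) = -1 < 0)

ℤ_11 = {x ∈ ℚ_11 : v_11(x) ≥ 0} and ℤ_11^× = {x ∈ ℤ_11 : v_11(x) = 0}. Here v_11(19/869) = v_11(num) − v_11(den) = -1; compare against these criteria.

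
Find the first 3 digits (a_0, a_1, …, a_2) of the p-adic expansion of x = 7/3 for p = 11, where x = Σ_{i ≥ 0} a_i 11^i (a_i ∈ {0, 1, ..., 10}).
(a_0, …, a_2) = (6, 7, 3)

v_11(7/3) = 0 (numerator and denominator both coprime to 11), so x ∈ ℤ_11^×. Compute digits iteratively via a_i = x_i mod 11, x_{i+1} = (x_i − a_i)/11, with x_0 = x:
  x_0 = 7/3;  a_0 = 6;  x_1 = (x_0 − 6)/11 = -1/3
  x_1 = -1/3;  a_1 = 7;  x_2 = (x_1 − 7)/11 = -2/3
  x_2 = -2/3;  a_2 = 3;  x_3 = (x_2 − 3)/11 = -1/3
Digits: (6, 7, 3).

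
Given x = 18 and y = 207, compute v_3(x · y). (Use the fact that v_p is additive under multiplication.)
v_3(3726) = 4

v_p(x) = 2 (factor: 18 = 3^2 · 2); v_p(y) = 2 (factor: 207 = 3^2 · 23). Additivity: v_p(xy) = v_p(x) + v_p(y) = 2 + 2 = 4. (Direct check: xy = 3726 = 3^4 · (46).)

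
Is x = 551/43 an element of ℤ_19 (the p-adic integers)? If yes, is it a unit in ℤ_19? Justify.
x ∈ ℤ_19 but not a unit; v_19(x) = 1 > 0

ℤ_19 = {x ∈ ℚ_19 : v_19(x) ≥ 0} and ℤ_19^× = {x ∈ ℤ_19 : v_19(x) = 0}. Here v_19(551/43) = v_19(num) − v_19(den) = 1; compare against these criteria.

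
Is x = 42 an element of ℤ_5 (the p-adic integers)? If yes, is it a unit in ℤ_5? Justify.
x ∈ ℤ_5^× (unit); v_5(x) = 0

ℤ_5 = {x ∈ ℚ_5 : v_5(x) ≥ 0} and ℤ_5^× = {x ∈ ℤ_5 : v_5(x) = 0}. Here v_5(42) = v_5(num) − v_5(den) = 0; compare against these criteria.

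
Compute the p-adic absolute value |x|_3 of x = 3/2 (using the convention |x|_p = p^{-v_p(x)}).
|3/2|_3 = 1/3

Step 1 — compute v_3(x) by factoring powers of 3 out of the numerator and denominator: v_3(3/2) = 1. Step 2 — apply |x|_p = p^{-v_p(x)} = 3^{-1} = 1/3.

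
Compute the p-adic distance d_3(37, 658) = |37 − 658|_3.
d_3(37, 658) = 1/27

Step 1 — x − y = 37 − 658 = -621. Step 2 — v_3(-621) = 3 (factor: -621 = −(3^3 · 23); the sign does not affect v_p). Step 3 — |x − y|_3 = 3^{-3} = 1/27.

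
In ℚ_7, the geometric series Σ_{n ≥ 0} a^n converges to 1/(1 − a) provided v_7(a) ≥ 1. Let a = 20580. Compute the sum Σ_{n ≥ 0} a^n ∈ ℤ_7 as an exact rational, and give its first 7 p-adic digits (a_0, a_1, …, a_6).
Σ a^n = 1/(1 − a) = -1/20579;  first 7 digits = (1, 0, 0, 4, 1, 1, 2)

v_7(a) = 3 ≥ 1, so the series converges in ℤ_7 to 1/(1 − a) = 1/(1 − 20580) = -1/20579. Expand this rational in ℤ_7: compute digits iteratively via d_i = x_i mod 7, x_{i+1} = (x_i − d_i)/7. The first 7 digits are (1, 0, 0, 4, 1, 1, 2).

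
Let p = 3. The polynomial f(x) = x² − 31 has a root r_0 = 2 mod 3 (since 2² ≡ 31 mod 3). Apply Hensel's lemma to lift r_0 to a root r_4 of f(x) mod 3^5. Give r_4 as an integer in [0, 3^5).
r_4 = 191 (mod 243)

Hensel's recurrence: r_{i+1} = r_i − f(r_i)·(f′(r_i))^{-1} mod 3^{i+2}, with f′(x) = 2x. Iterate:
  r_0 = 2 (mod 3)
  r_1 = 2 (mod 9)
  r_2 = 2 (mod 27)
  r_3 = 29 (mod 81)
  r_4 = 191 (mod 243)
Final: r_4 = 191, and one checks f(r_4) ≡ 0 mod 3^5.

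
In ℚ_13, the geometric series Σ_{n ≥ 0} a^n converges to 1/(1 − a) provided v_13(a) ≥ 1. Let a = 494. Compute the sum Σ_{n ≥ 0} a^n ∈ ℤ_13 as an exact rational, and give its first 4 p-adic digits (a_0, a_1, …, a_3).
Σ a^n = 1/(1 − a) = -1/493;  first 4 digits = (1, 12, 3, 6)

v_13(a) = 1 ≥ 1, so the series converges in ℤ_13 to 1/(1 − a) = 1/(1 − 494) = -1/493. Expand this rational in ℤ_13: compute digits iteratively via d_i = x_i mod 13, x_{i+1} = (x_i − d_i)/13. The first 4 digits are (1, 12, 3, 6).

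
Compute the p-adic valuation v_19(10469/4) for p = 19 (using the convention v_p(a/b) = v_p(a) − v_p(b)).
v_19(10469/4) = 2

Factor powers of 19 from the numerator and denominator of the reduced fraction: 10469 = 19^2 · 29 and 4 = 19^0 · 4. Apply v_p(a/b) = v_p(a) − v_p(b): v_19(10469/4) = 2 − 0 = 2.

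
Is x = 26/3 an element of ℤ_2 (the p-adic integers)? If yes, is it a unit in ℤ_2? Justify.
x ∈ ℤ_2 but not a unit; v_2(x) = 1 > 0

ℤ_2 = {x ∈ ℚ_2 : v_2(x) ≥ 0} and ℤ_2^× = {x ∈ ℤ_2 : v_2(x) = 0}. Here v_2(26/3) = v_2(num) − v_2(den) = 1; compare against these criteria.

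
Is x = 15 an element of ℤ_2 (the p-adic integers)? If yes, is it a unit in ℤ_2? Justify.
x ∈ ℤ_2^× (unit); v_2(x) = 0

ℤ_2 = {x ∈ ℚ_2 : v_2(x) ≥ 0} and ℤ_2^× = {x ∈ ℤ_2 : v_2(x) = 0}. Here v_2(15) = v_2(num) − v_2(den) = 0; compare against these criteria.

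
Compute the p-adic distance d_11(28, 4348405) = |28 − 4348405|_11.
d_11(28, 4348405) = 1/161051

Step 1 — x − y = 28 − 4348405 = -4348377. Step 2 — v_11(-4348377) = 5 (factor: -4348377 = −(11^5 · 27); the sign does not affect v_p). Step 3 — |x − y|_11 = 11^{-5} = 1/161051.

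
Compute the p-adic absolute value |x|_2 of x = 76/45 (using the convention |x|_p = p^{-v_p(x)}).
|76/45|_2 = 1/4

Step 1 — compute v_2(x) by factoring powers of 2 out of the numerator and denominator: v_2(76/45) = 2. Step 2 — apply |x|_p = p^{-v_p(x)} = 2^{-2} = 1/4.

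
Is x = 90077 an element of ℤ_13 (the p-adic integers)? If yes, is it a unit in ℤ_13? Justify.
x ∈ ℤ_13 but not a unit; v_13(x) = 3 > 0

ℤ_13 = {x ∈ ℚ_13 : v_13(x) ≥ 0} and ℤ_13^× = {x ∈ ℤ_13 : v_13(x) = 0}. Here v_13(90077) = v_13(num) − v_13(den) = 3; compare against these criteria.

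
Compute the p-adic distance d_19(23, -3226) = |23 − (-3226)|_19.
d_19(23, -3226) = 1/361

Step 1 — x − y = 23 − (-3226) = 3249. Step 2 — v_19(3249) = 2 (factor: 3249 = (19^2 · 9); the sign does not affect v_p). Step 3 — |x − y|_19 = 19^{-2} = 1/361.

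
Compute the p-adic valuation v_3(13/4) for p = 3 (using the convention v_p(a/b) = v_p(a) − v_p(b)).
v_3(13/4) = 0

Factor powers of 3 from the numerator and denominator of the reduced fraction: 13 = 3^0 · 13 and 4 = 3^0 · 4. Apply v_p(a/b) = v_p(a) − v_p(b): v_3(13/4) = 0 − 0 = 0.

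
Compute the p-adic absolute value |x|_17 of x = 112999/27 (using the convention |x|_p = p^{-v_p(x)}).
|112999/27|_17 = 1/4913

Step 1 — compute v_17(x) by factoring powers of 17 out of the numerator and denominator: v_17(112999/27) = 3. Step 2 — apply |x|_p = p^{-v_p(x)} = 17^{-3} = 1/4913.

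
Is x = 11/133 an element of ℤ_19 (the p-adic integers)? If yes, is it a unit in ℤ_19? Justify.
x ∉ ℤ_19 (v_19(x) = -1 < 0)

ℤ_19 = {x ∈ ℚ_19 : v_19(x) ≥ 0} and ℤ_19^× = {x ∈ ℤ_19 : v_19(x) = 0}. Here v_19(11/133) = v_19(num) − v_19(den) = -1; compare against these criteria.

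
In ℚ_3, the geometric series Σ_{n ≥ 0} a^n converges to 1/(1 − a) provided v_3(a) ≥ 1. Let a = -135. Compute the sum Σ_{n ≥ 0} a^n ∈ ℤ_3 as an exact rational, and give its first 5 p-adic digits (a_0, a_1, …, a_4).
Σ a^n = 1/(1 − a) = 1/136;  first 5 digits = (1, 0, 0, 1, 1)

v_3(a) = 3 ≥ 1, so the series converges in ℤ_3 to 1/(1 − a) = 1/(1 − (-135)) = 1/136. Expand this rational in ℤ_3: compute digits iteratively via d_i = x_i mod 3, x_{i+1} = (x_i − d_i)/3. The first 5 digits are (1, 0, 0, 1, 1).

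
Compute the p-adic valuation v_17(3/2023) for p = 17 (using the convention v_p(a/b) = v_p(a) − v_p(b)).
v_17(3/2023) = -2

Factor powers of 17 from the numerator and denominator of the reduced fraction: 3 = 17^0 · 3 and 2023 = 17^2 · 7. Apply v_p(a/b) = v_p(a) − v_p(b): v_17(3/2023) = 0 − 2 = -2.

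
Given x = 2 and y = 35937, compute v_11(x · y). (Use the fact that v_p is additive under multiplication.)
v_11(71874) = 3

v_p(x) = 0 (factor: 2 = 11^0 · 2); v_p(y) = 3 (factor: 35937 = 11^3 · 27). Additivity: v_p(xy) = v_p(x) + v_p(y) = 0 + 3 = 3. (Direct check: xy = 71874 = 11^3 · (54).)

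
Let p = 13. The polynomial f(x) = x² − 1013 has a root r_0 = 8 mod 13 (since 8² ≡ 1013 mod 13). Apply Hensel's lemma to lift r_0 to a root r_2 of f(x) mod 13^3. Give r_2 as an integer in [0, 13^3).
r_2 = 99 (mod 2197)

Hensel's recurrence: r_{i+1} = r_i − f(r_i)·(f′(r_i))^{-1} mod 13^{i+2}, with f′(x) = 2x. Iterate:
  r_0 = 8 (mod 13)
  r_1 = 99 (mod 169)
  r_2 = 99 (mod 2197)
Final: r_2 = 99, and one checks f(r_2) ≡ 0 mod 13^3.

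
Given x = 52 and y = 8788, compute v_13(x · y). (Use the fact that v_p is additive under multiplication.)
v_13(456976) = 4

v_p(x) = 1 (factor: 52 = 13^1 · 4); v_p(y) = 3 (factor: 8788 = 13^3 · 4). Additivity: v_p(xy) = v_p(x) + v_p(y) = 1 + 3 = 4. (Direct check: xy = 456976 = 13^4 · (16).)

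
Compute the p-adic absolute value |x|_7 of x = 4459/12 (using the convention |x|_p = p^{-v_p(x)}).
|4459/12|_7 = 1/343

Step 1 — compute v_7(x) by factoring powers of 7 out of the numerator and denominator: v_7(4459/12) = 3. Step 2 — apply |x|_p = p^{-v_p(x)} = 7^{-3} = 1/343.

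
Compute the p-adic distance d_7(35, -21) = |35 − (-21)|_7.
d_7(35, -21) = 1/7

Step 1 — x − y = 35 − (-21) = 56. Step 2 — v_7(56) = 1 (factor: 56 = (7^1 · 8); the sign does not affect v_p). Step 3 — |x − y|_7 = 7^{-1} = 1/7.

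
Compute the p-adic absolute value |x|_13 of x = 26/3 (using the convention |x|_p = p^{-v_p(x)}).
|26/3|_13 = 1/13

Step 1 — compute v_13(x) by factoring powers of 13 out of the numerator and denominator: v_13(26/3) = 1. Step 2 — apply |x|_p = p^{-v_p(x)} = 13^{-1} = 1/13.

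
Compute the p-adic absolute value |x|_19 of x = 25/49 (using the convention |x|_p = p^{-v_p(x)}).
|25/49|_19 = 1

Step 1 — compute v_19(x) by factoring powers of 19 out of the numerator and denominator: v_19(25/49) = 0. Step 2 — apply |x|_p = p^{-v_p(x)} = 19^{0} = 1.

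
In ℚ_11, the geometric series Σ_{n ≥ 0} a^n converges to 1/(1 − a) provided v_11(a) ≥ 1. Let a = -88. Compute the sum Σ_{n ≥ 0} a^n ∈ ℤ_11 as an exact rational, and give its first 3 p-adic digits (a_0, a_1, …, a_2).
Σ a^n = 1/(1 − a) = 1/89;  first 3 digits = (1, 3, 8)

v_11(a) = 1 ≥ 1, so the series converges in ℤ_11 to 1/(1 − a) = 1/(1 − (-88)) = 1/89. Expand this rational in ℤ_11: compute digits iteratively via d_i = x_i mod 11, x_{i+1} = (x_i − d_i)/11. The first 3 digits are (1, 3, 8).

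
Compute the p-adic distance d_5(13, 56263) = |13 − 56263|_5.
d_5(13, 56263) = 1/3125

Step 1 — x − y = 13 − 56263 = -56250. Step 2 — v_5(-56250) = 5 (factor: -56250 = −(5^5 · 18); the sign does not affect v_p). Step 3 — |x − y|_5 = 5^{-5} = 1/3125.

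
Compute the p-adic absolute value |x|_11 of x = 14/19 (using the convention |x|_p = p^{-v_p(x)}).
|14/19|_11 = 1

Step 1 — compute v_11(x) by factoring powers of 11 out of the numerator and denominator: v_11(14/19) = 0. Step 2 — apply |x|_p = p^{-v_p(x)} = 11^{0} = 1.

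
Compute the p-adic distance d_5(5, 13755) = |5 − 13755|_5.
d_5(5, 13755) = 1/625

Step 1 — x − y = 5 − 13755 = -13750. Step 2 — v_5(-13750) = 4 (factor: -13750 = −(5^4 · 22); the sign does not affect v_p). Step 3 — |x − y|_5 = 5^{-4} = 1/625.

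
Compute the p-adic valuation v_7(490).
v_7(490) = 2

v_7(n) is the largest exponent k such that 7^k divides n. Factor out: 490 = 7^2 · 10. (Sign doesn't affect v_p.) So v_7(490) = 2.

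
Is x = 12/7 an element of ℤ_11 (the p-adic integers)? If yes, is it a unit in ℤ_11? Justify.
x ∈ ℤ_11^× (unit); v_11(x) = 0

ℤ_11 = {x ∈ ℚ_11 : v_11(x) ≥ 0} and ℤ_11^× = {x ∈ ℤ_11 : v_11(x) = 0}. Here v_11(12/7) = v_11(num) − v_11(den) = 0; compare against these criteria.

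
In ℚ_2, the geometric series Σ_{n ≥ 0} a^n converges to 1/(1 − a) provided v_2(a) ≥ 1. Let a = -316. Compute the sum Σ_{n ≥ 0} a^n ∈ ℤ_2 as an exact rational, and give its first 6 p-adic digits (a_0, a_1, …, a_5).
Σ a^n = 1/(1 − a) = 1/317;  first 6 digits = (1, 0, 1, 0, 1, 0)

v_2(a) = 2 ≥ 1, so the series converges in ℤ_2 to 1/(1 − a) = 1/(1 − (-316)) = 1/317. Expand this rational in ℤ_2: compute digits iteratively via d_i = x_i mod 2, x_{i+1} = (x_i − d_i)/2. The first 6 digits are (1, 0, 1, 0, 1, 0).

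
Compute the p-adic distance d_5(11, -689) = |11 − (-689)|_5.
d_5(11, -689) = 1/25

Step 1 — x − y = 11 − (-689) = 700. Step 2 — v_5(700) = 2 (factor: 700 = (5^2 · 28); the sign does not affect v_p). Step 3 — |x − y|_5 = 5^{-2} = 1/25.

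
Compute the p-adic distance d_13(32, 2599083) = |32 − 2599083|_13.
d_13(32, 2599083) = 1/371293

Step 1 — x − y = 32 − 2599083 = -2599051. Step 2 — v_13(-2599051) = 5 (factor: -2599051 = −(13^5 · 7); the sign does not affect v_p). Step 3 — |x − y|_13 = 13^{-5} = 1/371293.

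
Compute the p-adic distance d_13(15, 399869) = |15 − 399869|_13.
d_13(15, 399869) = 1/28561

Step 1 — x − y = 15 − 399869 = -399854. Step 2 — v_13(-399854) = 4 (factor: -399854 = −(13^4 · 14); the sign does not affect v_p). Step 3 — |x − y|_13 = 13^{-4} = 1/28561.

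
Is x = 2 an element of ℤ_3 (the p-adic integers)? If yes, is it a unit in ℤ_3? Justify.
x ∈ ℤ_3^× (unit); v_3(x) = 0

ℤ_3 = {x ∈ ℚ_3 : v_3(x) ≥ 0} and ℤ_3^× = {x ∈ ℤ_3 : v_3(x) = 0}. Here v_3(2) = v_3(num) − v_3(den) = 0; compare against these criteria.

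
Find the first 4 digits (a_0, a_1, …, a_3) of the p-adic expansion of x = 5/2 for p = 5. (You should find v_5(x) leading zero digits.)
(a_0, …, a_3) = (0, 3, 2, 2)

v_5(5/2) = 1, so a_0 = ... = a_0 = 0. Factor out: x = 5^1 · u with u = 1/2 a unit in ℤ_5. Expand u iteratively via a_{v+i} = u_i mod 5, u_{i+1} = (u_i − a_{v+i})/5:
  u_0 = 1/2;  a_1 = 3;  u_1 = (u_0 − 3)/5 = -1/2
  u_1 = -1/2;  a_2 = 2;  u_2 = (u_1 − 2)/5 = -1/2
  u_2 = -1/2;  a_3 = 2;  u_3 = (u_2 − 2)/5 = -1/2
Digits: (0, 3, 2, 2).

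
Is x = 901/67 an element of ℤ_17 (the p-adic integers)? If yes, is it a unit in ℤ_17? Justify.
x ∈ ℤ_17 but not a unit; v_17(x) = 1 > 0

ℤ_17 = {x ∈ ℚ_17 : v_17(x) ≥ 0} and ℤ_17^× = {x ∈ ℤ_17 : v_17(x) = 0}. Here v_17(901/67) = v_17(num) − v_17(den) = 1; compare against these criteria.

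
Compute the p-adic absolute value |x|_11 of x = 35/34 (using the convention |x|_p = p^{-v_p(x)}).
|35/34|_11 = 1

Step 1 — compute v_11(x) by factoring powers of 11 out of the numerator and denominator: v_11(35/34) = 0. Step 2 — apply |x|_p = p^{-v_p(x)} = 11^{0} = 1.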